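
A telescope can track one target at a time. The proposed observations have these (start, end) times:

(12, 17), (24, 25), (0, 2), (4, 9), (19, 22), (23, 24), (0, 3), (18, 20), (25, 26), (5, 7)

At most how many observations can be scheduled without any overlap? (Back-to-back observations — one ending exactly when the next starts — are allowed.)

7

Sort by end time and greedily take each interval whose start is ≥ the last chosen end.
Sorted by end: (0,2)  (0,3)  (5,7)  (4,9)  (12,17)  (18,20)  (19,22)  (23,24)  (24,25)  (25,26)
take (0,2); take (5,7); take (12,17); take (18,20); skip (19,22); take (23,24); take (24,25); take (25,26).
Selected 7 observations.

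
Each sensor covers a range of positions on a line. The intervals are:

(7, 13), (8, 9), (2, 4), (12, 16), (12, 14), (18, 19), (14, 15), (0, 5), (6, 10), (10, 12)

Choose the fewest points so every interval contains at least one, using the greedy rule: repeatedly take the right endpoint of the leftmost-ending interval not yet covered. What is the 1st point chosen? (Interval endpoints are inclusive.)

By right end: [2,4]  [0,5]  [8,9]  [6,10]  [10,12]  [7,13]  [12,14]  [14,15]  [12,16]  [18,19]
[2,4] uncovered → point at 4; [8,9] uncovered → point at 9; [10,12] uncovered → point at 12; [14,15] uncovered → point at 15; [18,19] uncovered → point at 19.
Points: 4, 9, 12, 15, 19 (5 total).

4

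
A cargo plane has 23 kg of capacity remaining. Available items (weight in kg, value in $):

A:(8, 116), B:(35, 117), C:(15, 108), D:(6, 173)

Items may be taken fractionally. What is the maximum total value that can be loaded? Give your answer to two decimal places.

353.80

Ratios (sorted): D 28.83, A 14.50, C 7.20, B 3.34
take D (6 @ 173); take A (8 @ 116); take 9/15 of C → 64.80. Capacity used 23/23.
Total value = 353.80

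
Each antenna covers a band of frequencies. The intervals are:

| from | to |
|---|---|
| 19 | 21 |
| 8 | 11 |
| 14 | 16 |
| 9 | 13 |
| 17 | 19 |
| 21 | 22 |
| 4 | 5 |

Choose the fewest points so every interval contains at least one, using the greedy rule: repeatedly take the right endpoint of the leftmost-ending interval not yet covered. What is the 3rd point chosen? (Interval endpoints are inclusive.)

By right end: [4,5]  [8,11]  [9,13]  [14,16]  [17,19]  [19,21]  [21,22]
[4,5] uncovered → point at 5; [8,11] uncovered → point at 11; [14,16] uncovered → point at 16; [17,19] uncovered → point at 19; [21,22] uncovered → point at 22.
Points: 5, 11, 16, 19, 22 (5 total).

16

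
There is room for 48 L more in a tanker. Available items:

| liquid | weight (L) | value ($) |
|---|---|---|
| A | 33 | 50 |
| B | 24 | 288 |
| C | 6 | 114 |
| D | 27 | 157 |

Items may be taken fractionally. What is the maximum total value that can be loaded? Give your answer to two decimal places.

Sort by value per unit weight and fill in that order.
Order: C (114/6=19.00) > B (288/24=12.00) > D (157/27=5.81) > A (50/33=1.52)
Fill: take C (6 @ 114) → take B (24 @ 288) → take 18/27 of D → 104.67; 48/48 used.
Total value = 506.67

506.67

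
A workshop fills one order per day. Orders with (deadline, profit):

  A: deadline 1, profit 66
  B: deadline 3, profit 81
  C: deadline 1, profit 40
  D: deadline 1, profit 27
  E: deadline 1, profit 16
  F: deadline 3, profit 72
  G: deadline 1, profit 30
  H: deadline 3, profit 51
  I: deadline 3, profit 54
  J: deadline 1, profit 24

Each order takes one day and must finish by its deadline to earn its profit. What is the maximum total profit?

219

By profit: B(d3,81), F(d3,72), A(d1,66), I(d3,54), H(d3,51), C(d1,40), G(d1,30), D(d1,27), J(d1,24), E(d1,16)
B→slot 3; F→slot 2; A→slot 1; I skipped; H skipped; C skipped; G skipped; D skipped; J skipped; E skipped.
Profit = 66 + 72 + 81 = 219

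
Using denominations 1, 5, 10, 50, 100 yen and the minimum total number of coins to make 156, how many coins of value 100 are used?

1

156 = 1×100 + 1×50 + 1×5 + 1×1
Count of 100: 1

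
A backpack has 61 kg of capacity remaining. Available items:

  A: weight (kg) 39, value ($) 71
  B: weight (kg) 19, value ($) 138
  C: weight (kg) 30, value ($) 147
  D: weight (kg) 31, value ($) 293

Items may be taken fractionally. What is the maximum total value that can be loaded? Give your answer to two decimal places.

Sort by value per unit weight and fill in that order.
Order: D (293/31=9.45) > B (138/19=7.26) > C (147/30=4.90) > A (71/39=1.82)
Fill: take D (31 @ 293) → take B (19 @ 138) → take 11/30 of C → 53.90; 61/61 used.
Total value = 484.90

484.90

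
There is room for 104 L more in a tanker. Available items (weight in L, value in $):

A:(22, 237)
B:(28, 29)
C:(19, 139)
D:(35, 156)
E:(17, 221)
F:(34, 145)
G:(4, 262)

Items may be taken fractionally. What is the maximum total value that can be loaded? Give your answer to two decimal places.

Greedy by value/weight ratio, highest first.
Ratios (sorted): G 65.50, E 13.00, A 10.77, C 7.32, D 4.46, F 4.26, B 1.04
take G (4 @ 262); take E (17 @ 221); take A (22 @ 237); take C (19 @ 139); take D (35 @ 156); take 7/34 of F → 29.85. Capacity used 104/104.
Total value = 1044.85

1044.85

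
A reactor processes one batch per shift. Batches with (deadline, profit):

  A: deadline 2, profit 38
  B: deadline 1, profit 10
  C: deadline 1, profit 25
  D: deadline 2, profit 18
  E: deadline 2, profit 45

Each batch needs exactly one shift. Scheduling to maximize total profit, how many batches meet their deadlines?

2

Take jobs in profit order; each goes to the latest open slot no later than its deadline.
Profit order: E=45 A=38 C=25 D=18 B=10
Assign: E→slot 2, A→slot 1, C skipped, D skipped, B skipped.
Slots: [1:A] [2:E]
2 of 5 scheduled.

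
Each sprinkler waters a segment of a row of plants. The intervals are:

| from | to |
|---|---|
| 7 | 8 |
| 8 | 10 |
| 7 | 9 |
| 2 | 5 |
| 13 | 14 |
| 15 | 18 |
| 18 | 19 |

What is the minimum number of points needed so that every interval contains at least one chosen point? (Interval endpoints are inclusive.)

4

Process intervals by earliest right end; each time one isn't hit yet, stab at its right endpoint.
By right end: [2,5]  [7,8]  [7,9]  [8,10]  [13,14]  [15,18]  [18,19]
[2,5] uncovered → point at 5; [7,8] uncovered → point at 8; [13,14] uncovered → point at 14; [15,18] uncovered → point at 18.
Points: 5, 8, 14, 18 (4 total).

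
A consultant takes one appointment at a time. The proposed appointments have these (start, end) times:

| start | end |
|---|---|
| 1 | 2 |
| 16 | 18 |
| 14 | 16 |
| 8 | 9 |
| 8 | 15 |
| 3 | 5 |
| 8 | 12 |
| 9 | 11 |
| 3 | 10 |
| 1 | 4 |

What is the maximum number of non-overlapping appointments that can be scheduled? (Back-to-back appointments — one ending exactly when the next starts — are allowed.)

6

Sorted by end: (1,2)  (1,4)  (3,5)  (8,9)  (3,10)  (9,11)  (8,12)  (8,15)  (14,16)  (16,18)
take (1,2); take (3,5); take (8,9); take (9,11); skip (8,15); take (14,16); take (16,18).
Selected 6 appointments.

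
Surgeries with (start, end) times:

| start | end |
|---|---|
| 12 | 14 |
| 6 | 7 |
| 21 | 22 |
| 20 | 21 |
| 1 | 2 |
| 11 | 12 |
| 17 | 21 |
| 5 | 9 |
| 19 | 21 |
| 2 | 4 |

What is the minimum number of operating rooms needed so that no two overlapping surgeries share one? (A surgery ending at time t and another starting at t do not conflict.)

Count concurrent intervals with a sweep; the peak is the room count.
starts: [1, 2, 5, 6, 11, 12, 17, 19, 20, 21]
ends:   [2, 4, 7, 9, 12, 14, 21, 21, 21, 22]
s1→1 e2→0 s2→1 e4→0 s5→1 s6→2 e7→1 e9→0 s11→1 e12→0 s12→1 e14→0 s17→1 s19→2 s20→3  — peak 3.

3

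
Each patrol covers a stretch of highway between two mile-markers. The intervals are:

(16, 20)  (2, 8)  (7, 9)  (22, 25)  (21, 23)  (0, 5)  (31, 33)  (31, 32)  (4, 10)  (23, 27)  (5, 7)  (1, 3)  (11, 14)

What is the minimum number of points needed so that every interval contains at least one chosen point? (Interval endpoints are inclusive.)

Process intervals by earliest right end; each time one isn't hit yet, stab at its right endpoint.
By right end: [1,3]  [0,5]  [5,7]  [2,8]  [7,9]  [4,10]  [11,14]  [16,20]  [21,23]  [22,25]  [23,27]  [31,32]  [31,33]
[1,3] uncovered → point at 3; [5,7] uncovered → point at 7; [11,14] uncovered → point at 14; [16,20] uncovered → point at 20; [21,23] uncovered → point at 23; [31,32] uncovered → point at 32.
Points: 3, 7, 14, 20, 23, 32 (6 total).

6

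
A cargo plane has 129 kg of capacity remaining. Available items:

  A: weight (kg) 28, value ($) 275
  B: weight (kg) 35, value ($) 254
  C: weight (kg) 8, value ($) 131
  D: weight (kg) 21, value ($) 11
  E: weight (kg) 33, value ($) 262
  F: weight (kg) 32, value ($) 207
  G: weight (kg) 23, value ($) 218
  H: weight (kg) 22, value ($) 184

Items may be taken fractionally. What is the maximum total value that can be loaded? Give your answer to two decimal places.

Greedy by value/weight ratio, highest first.
Order: C (131/8=16.38) > A (275/28=9.82) > G (218/23=9.48) > H (184/22=8.36) > E (262/33=7.94) > B (254/35=7.26) > F (207/32=6.47) > D (11/21=0.52)
Fill: take C (8 @ 131) → take A (28 @ 275) → take G (23 @ 218) → take H (22 @ 184) → take E (33 @ 262) → take 15/35 of B → 108.86; 129/129 used.
Total value = 1178.86

1178.86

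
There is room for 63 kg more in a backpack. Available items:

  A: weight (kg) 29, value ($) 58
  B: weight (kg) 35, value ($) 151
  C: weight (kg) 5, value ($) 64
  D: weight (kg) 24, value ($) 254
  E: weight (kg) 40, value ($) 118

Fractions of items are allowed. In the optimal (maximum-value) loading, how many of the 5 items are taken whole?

Sort by value per unit weight and fill in that order.
Ratios (sorted): C 12.80, D 10.58, B 4.31, E 2.95, A 2.00
take C (5 @ 64); take D (24 @ 254); take 34/35 of B → 146.69. Capacity used 63/63.
2 item(s) taken whole; one partial (take 34/35 of B).

2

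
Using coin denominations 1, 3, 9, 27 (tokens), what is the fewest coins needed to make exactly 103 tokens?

7

103 − 3×27→22 − 2×9→4 − 1×3→1 − 1×1→0
Total coins = 3 + 2 + 1 + 1 = 7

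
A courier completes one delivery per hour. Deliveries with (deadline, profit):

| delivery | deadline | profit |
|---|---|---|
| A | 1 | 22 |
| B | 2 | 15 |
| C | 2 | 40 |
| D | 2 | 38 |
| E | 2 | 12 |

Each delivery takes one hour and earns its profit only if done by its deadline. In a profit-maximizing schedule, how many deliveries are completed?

Sort by profit descending; place each in the latest free slot ≤ its deadline.
By profit: C(d2,40), D(d2,38), A(d1,22), B(d2,15), E(d2,12)
C→slot 2; D→slot 1; A skipped; B skipped; E skipped.
2 of 5 scheduled.

2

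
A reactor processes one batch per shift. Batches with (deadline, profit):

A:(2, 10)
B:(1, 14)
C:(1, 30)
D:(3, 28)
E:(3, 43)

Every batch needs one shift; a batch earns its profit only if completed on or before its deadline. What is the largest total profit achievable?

Take jobs in profit order; each goes to the latest open slot no later than its deadline.
By profit: E(d3,43), C(d1,30), D(d3,28), B(d1,14), A(d2,10)
E→slot 3; C→slot 1; D→slot 2; B skipped; A skipped.
Profit = 30 + 28 + 43 = 101

101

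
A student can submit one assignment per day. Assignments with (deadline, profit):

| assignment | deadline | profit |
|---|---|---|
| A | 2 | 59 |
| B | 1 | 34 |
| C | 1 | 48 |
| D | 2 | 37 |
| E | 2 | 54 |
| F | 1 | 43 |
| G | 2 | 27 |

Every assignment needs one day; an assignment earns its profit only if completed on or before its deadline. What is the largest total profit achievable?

113

Profit order: A=59 E=54 C=48 F=43 D=37 B=34 G=27
Assign: A→slot 2, E→slot 1, C skipped, F skipped, D skipped, B skipped, G skipped.
Slots: [1:E] [2:A]
Profit = 54 + 59 = 113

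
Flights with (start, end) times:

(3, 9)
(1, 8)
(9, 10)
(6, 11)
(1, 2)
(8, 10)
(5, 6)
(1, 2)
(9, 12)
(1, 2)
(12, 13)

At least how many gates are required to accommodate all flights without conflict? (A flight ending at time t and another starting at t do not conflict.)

Events (time:±→running): 1:+→1 1:+→2 1:+→3 1:+→4 … peak 4.

4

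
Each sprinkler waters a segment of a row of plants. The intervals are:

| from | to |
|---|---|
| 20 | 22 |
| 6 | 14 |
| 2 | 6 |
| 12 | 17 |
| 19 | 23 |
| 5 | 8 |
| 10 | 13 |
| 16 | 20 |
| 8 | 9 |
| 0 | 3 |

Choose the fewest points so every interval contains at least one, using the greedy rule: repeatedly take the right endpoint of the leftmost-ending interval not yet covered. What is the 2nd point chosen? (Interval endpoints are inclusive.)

8

Process intervals by earliest right end; each time one isn't hit yet, stab at its right endpoint.
Sorted: [0,3] [2,6] [5,8] [8,9] [10,13] [6,14] [12,17] [16,20] [20,22] [19,23]
{[0,3],[2,6]} hit by 3; {[5,8],[8,9]} hit by 8; {[10,13],[6,14],[12,17]} hit by 13; {[16,20],[20,22],[19,23]} hit by 20.
Points: 3, 8, 13, 20 (4 total).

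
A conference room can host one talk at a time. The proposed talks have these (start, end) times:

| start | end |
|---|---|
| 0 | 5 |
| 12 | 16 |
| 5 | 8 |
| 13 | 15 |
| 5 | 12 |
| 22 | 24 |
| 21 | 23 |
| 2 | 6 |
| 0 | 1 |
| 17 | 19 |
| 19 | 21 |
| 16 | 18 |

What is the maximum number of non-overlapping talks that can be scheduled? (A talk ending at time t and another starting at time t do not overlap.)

6

Sorted by end: (0,1)  (0,5)  (2,6)  (5,8)  (5,12)  (13,15)  (12,16)  (16,18)  (17,19)  (19,21)  (21,23)  (22,24)
take (0,1); take (2,6); skip (5,12); take (13,15); skip (12,16); take (16,18); skip (17,19); take (19,21); take (21,23); skip (22,24).
Selected 6 talks.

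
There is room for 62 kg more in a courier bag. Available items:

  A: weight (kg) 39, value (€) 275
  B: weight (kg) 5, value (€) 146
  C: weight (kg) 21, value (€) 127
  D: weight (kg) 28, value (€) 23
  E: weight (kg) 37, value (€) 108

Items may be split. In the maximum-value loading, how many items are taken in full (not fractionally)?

Greedy by value/weight ratio, highest first.
Order: B (146/5=29.20) > A (275/39=7.05) > C (127/21=6.05) > E (108/37=2.92) > D (23/28=0.82)
Fill: take B (5 @ 146) → take A (39 @ 275) → take 18/21 of C → 108.86; 62/62 used.
2 item(s) taken whole; one partial (take 18/21 of C).

2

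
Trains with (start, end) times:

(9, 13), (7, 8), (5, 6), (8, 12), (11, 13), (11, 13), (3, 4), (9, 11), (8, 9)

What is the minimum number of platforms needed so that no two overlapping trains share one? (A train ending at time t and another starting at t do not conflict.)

Events (time:±→running): 3:+→1 4:-→0 5:+→1 6:-→0 7:+→1 8:-→0 8:+→1 8:+→2 9:-→1 9:+→2 9:+→3 11:-→2 11:+→3 11:+→4 … peak 4.

4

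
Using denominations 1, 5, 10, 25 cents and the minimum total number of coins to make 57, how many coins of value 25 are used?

57 = 2×25 + 1×5 + 2×1
Count of 25: 2

2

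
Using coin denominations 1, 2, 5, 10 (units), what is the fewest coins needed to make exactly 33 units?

5

Use the largest denomination that fits, subtract, and repeat.
33 − 3×10→3 − 1×2→1 − 1×1→0
Total coins = 3 + 1 + 1 = 5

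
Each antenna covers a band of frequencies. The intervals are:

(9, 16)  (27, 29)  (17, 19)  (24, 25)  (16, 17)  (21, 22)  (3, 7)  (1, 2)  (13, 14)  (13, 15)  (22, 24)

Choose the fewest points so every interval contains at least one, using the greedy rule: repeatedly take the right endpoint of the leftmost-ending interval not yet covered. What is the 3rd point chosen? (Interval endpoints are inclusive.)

Sort by right endpoint; whenever an interval is uncovered, place a point at its right end.
By right end: [1,2]  [3,7]  [13,14]  [13,15]  [9,16]  [16,17]  [17,19]  [21,22]  [22,24]  [24,25]  [27,29]
[1,2] uncovered → point at 2; [3,7] uncovered → point at 7; [13,14] uncovered → point at 14; [16,17] uncovered → point at 17; [21,22] uncovered → point at 22; [24,25] uncovered → point at 25; [27,29] uncovered → point at 29.
Points: 2, 7, 14, 17, 22, 25, 29 (7 total).

14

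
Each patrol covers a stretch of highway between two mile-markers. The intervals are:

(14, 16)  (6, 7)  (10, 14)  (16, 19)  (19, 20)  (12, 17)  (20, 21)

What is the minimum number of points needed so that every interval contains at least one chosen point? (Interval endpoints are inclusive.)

Sort by right endpoint; whenever an interval is uncovered, place a point at its right end.
Sorted: [6,7] [10,14] [14,16] [12,17] [16,19] [19,20] [20,21]
{[6,7]} hit by 7; {[10,14],[14,16],[12,17]} hit by 14; {[16,19],[19,20]} hit by 19; {[20,21]} hit by 21.
Points: 7, 14, 19, 21 (4 total).

4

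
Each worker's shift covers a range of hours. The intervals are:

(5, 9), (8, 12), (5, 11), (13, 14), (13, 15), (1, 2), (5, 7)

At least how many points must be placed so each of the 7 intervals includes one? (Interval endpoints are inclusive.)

4

Process intervals by earliest right end; each time one isn't hit yet, stab at its right endpoint.
Sorted: [1,2] [5,7] [5,9] [5,11] [8,12] [13,14] [13,15]
{[1,2]} hit by 2; {[5,7],[5,9],[5,11]} hit by 7; {[8,12]} hit by 12; {[13,14],[13,15]} hit by 14.
Points: 2, 7, 12, 14 (4 total).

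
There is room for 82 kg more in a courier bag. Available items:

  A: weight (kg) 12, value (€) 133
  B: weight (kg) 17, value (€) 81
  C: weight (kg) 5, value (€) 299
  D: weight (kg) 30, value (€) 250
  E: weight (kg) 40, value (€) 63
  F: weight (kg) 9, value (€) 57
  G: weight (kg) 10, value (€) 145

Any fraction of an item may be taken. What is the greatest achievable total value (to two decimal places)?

Sort by value per unit weight and fill in that order.
Order: C (299/5=59.80) > G (145/10=14.50) > A (133/12=11.08) > D (250/30=8.33) > F (57/9=6.33) > B (81/17=4.76) > E (63/40=1.57)
Fill: take C (5 @ 299) → take G (10 @ 145) → take A (12 @ 133) → take D (30 @ 250) → take F (9 @ 57) → take 16/17 of B → 76.24; 82/82 used.
Total value = 960.24

960.24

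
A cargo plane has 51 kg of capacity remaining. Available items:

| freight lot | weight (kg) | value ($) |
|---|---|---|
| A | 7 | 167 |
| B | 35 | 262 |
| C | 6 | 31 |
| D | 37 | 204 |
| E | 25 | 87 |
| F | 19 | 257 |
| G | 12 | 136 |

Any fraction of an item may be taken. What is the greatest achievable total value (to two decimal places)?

657.31

Greedy by value/weight ratio, highest first.
Order: A (167/7=23.86) > F (257/19=13.53) > G (136/12=11.33) > B (262/35=7.49) > D (204/37=5.51) > C (31/6=5.17) > E (87/25=3.48)
Fill: take A (7 @ 167) → take F (19 @ 257) → take G (12 @ 136) → take 13/35 of B → 97.31; 51/51 used.
Total value = 657.31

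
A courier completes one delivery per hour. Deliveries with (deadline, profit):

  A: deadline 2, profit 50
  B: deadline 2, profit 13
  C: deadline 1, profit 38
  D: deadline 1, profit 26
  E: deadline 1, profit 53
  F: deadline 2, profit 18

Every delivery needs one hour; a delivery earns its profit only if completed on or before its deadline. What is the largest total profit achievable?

Profit order: E=53 A=50 C=38 D=26 F=18 B=13
Assign: E→slot 1, A→slot 2, C skipped, D skipped, F skipped, B skipped.
Slots: [1:E] [2:A]
Profit = 53 + 50 = 103

103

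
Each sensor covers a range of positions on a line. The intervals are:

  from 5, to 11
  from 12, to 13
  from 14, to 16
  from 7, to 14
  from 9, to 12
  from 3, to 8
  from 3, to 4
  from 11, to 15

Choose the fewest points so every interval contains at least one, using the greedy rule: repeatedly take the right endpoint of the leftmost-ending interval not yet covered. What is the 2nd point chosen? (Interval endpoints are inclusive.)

Sorted: [3,4] [3,8] [5,11] [9,12] [12,13] [7,14] [11,15] [14,16]
{[3,4],[3,8]} hit by 4; {[5,11],[9,12]} hit by 11; {[12,13],[7,14],[11,15]} hit by 13; {[14,16]} hit by 16.
Points: 4, 11, 13, 16 (4 total).

11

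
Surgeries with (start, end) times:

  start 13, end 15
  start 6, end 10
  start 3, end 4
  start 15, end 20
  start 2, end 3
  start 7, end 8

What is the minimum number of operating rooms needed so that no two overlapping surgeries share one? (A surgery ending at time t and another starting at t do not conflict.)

starts: [2, 3, 6, 7, 13, 15]
ends:   [3, 4, 8, 10, 15, 20]
s2→1 e3→0 s3→1 e4→0 s6→1 s7→2  — peak 2.

2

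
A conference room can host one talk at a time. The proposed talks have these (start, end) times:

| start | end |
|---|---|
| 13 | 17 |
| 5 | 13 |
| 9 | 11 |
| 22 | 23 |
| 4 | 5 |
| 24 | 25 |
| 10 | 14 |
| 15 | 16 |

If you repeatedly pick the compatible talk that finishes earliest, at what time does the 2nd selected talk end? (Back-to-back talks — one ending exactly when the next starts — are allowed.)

Order by finish time; keep every interval that doesn't clash with the previous kept one.
Sorted by end: (4,5)  (9,11)  (5,13)  (10,14)  (15,16)  (13,17)  (22,23)  (24,25)
take (4,5); take (9,11); skip (10,14); take (15,16); skip (13,17); take (22,23); take (24,25).
Selected: (4,5) (9,11) (15,16) (22,23) (24,25)

11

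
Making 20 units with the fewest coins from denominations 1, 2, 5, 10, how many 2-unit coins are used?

0

Use the largest denomination that fits, subtract, and repeat.
20 = 2×10
Count of 2: 0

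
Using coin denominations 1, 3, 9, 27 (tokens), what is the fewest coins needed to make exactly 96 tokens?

6

Use the largest denomination that fits, subtract, and repeat.
96 = 3×27 + 1×9 + 2×3
Total coins = 3 + 1 + 2 = 6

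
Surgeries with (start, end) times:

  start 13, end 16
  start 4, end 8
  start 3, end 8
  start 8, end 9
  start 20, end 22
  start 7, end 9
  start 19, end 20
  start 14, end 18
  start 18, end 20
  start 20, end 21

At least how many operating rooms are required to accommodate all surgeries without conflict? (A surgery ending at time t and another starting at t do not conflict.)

3

The answer is the maximum number of intervals overlapping at any instant.
starts: [3, 4, 7, 8, 13, 14, 18, 19, 20, 20]
ends:   [8, 8, 9, 9, 16, 18, 20, 20, 21, 22]
s3→1 s4→2 s7→3  — peak 3.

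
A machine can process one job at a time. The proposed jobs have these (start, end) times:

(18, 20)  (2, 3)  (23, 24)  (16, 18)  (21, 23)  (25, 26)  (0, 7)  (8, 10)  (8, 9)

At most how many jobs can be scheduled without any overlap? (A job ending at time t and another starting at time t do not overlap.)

7

Greedy by earliest finish: after sorting by end time, pick each interval compatible with the last pick.
By end time: (2,3), (0,7), (8,9), (8,10), (16,18), (18,20), (21,23), (23,24), (25,26).
Pick (2,3); next start ≥ 3 → (8,9); next start ≥ 9 → (16,18); next start ≥ 18 → (18,20); next start ≥ 20 → (21,23); next start ≥ 23 → (23,24); next start ≥ 24 → (25,26).
Selected 7 jobs.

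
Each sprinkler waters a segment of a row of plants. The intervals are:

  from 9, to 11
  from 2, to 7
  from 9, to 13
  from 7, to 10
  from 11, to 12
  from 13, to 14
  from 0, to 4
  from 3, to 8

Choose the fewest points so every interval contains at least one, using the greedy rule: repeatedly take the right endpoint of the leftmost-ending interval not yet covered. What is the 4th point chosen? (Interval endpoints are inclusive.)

14

By right end: [0,4]  [2,7]  [3,8]  [7,10]  [9,11]  [11,12]  [9,13]  [13,14]
[0,4] uncovered → point at 4; [7,10] uncovered → point at 10; [11,12] uncovered → point at 12; [13,14] uncovered → point at 14.
Points: 4, 10, 12, 14 (4 total).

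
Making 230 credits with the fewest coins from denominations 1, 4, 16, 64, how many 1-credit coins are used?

Greedy: take as many of the largest coin as possible, then repeat with the remainder.
230 = 3×64 + 2×16 + 1×4 + 2×1
Count of 1: 2

2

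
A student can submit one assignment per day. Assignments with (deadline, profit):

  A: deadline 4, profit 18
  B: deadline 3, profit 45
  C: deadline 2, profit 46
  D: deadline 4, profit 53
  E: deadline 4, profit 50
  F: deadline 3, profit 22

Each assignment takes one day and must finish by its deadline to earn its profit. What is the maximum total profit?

194

Profit order: D=53 E=50 C=46 B=45 F=22 A=18
Assign: D→slot 4, E→slot 3, C→slot 2, B→slot 1, F skipped, A skipped.
Slots: [1:B] [2:C] [3:E] [4:D]
Profit = 45 + 46 + 50 + 53 = 194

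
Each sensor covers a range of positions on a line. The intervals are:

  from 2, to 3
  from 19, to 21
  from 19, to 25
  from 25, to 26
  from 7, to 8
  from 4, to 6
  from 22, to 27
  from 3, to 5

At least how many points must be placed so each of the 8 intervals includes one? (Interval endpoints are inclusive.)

Process intervals by earliest right end; each time one isn't hit yet, stab at its right endpoint.
By right end: [2,3]  [3,5]  [4,6]  [7,8]  [19,21]  [19,25]  [25,26]  [22,27]
[2,3] uncovered → point at 3; [4,6] uncovered → point at 6; [7,8] uncovered → point at 8; [19,21] uncovered → point at 21; [25,26] uncovered → point at 26.
Points: 3, 6, 8, 21, 26 (5 total).

5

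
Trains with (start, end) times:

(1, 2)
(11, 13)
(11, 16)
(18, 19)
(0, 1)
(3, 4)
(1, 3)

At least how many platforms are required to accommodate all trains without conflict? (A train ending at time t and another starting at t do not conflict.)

2

Count concurrent intervals with a sweep; the peak is the room count.
Events (time:±→running): 0:+→1 1:-→0 1:+→1 1:+→2 … peak 2.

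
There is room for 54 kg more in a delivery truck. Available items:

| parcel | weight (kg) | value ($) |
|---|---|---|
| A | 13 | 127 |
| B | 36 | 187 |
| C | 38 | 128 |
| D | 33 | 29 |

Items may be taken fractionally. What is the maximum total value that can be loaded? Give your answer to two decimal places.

330.84

Ratios (sorted): A 9.77, B 5.19, C 3.37, D 0.88
take A (13 @ 127); take B (36 @ 187); take 5/38 of C → 16.84. Capacity used 54/54.
Total value = 330.84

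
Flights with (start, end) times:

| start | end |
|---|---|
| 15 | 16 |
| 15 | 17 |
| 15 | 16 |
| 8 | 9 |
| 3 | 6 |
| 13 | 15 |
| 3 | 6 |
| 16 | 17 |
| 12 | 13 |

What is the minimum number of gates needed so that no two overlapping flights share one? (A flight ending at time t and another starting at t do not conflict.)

3

The answer is the maximum number of intervals overlapping at any instant.
starts: [3, 3, 8, 12, 13, 15, 15, 15, 16]
ends:   [6, 6, 9, 13, 15, 16, 16, 17, 17]
s3→1 s3→2 e6→1 e6→0 s8→1 e9→0 s12→1 e13→0 s13→1 e15→0 s15→1 s15→2 s15→3  — peak 3.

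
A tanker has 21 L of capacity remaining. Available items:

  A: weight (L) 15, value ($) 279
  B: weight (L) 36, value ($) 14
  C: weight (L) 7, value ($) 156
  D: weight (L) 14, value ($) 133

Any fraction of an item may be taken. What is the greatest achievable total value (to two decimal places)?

Sort by value per unit weight and fill in that order.
Order: C (156/7=22.29) > A (279/15=18.60) > D (133/14=9.50) > B (14/36=0.39)
Fill: take C (7 @ 156) → take 14/15 of A → 260.40; 21/21 used.
Total value = 416.40

416.40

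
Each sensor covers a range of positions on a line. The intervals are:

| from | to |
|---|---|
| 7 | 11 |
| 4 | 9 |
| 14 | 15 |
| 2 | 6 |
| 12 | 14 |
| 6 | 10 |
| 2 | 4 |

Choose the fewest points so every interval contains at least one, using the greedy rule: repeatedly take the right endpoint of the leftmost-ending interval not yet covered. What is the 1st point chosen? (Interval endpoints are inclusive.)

Process intervals by earliest right end; each time one isn't hit yet, stab at its right endpoint.
Sorted: [2,4] [2,6] [4,9] [6,10] [7,11] [12,14] [14,15]
{[2,4],[2,6],[4,9]} hit by 4; {[6,10],[7,11]} hit by 10; {[12,14],[14,15]} hit by 14.
Points: 4, 10, 14 (3 total).

4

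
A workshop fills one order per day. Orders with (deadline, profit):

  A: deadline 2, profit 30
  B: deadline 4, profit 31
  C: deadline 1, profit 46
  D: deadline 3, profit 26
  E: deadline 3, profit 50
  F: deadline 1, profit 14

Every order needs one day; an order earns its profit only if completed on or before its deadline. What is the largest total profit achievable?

157

Sort by profit descending; place each in the latest free slot ≤ its deadline.
By profit: E(d3,50), C(d1,46), B(d4,31), A(d2,30), D(d3,26), F(d1,14)
E→slot 3; C→slot 1; B→slot 4; A→slot 2; D skipped; F skipped.
Profit = 46 + 30 + 50 + 31 = 157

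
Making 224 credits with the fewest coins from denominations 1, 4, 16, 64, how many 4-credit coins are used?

0

224 = 3×64 + 2×16
Count of 4: 0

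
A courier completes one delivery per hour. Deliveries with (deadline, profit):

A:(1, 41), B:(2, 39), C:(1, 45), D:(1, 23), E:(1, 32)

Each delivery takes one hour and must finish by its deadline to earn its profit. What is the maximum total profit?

Sort by profit descending; place each in the latest free slot ≤ its deadline.
Profit order: C=45 A=41 B=39 E=32 D=23
Assign: C→slot 1, A skipped, B→slot 2, E skipped, D skipped.
Slots: [1:C] [2:B]
Profit = 45 + 39 = 84

84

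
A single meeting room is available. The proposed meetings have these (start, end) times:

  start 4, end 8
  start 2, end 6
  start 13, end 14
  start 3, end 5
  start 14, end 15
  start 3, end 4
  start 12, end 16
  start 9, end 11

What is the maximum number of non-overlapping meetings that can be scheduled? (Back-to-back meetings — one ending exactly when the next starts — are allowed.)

Sorted by end: (3,4)  (3,5)  (2,6)  (4,8)  (9,11)  (13,14)  (14,15)  (12,16)
take (3,4); skip (2,6); take (4,8); take (9,11); take (13,14); take (14,15); skip (12,16).
Selected 5 meetings.

5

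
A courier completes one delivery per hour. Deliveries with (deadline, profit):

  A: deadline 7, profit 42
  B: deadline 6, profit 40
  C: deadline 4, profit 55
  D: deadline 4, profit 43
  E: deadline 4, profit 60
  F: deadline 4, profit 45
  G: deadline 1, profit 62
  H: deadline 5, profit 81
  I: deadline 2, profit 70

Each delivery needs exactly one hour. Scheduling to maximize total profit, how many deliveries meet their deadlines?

Sort by profit descending; place each in the latest free slot ≤ its deadline.
Profit order: H=81 I=70 G=62 E=60 C=55 F=45 D=43 A=42 B=40
Assign: H→slot 5, I→slot 2, G→slot 1, E→slot 4, C→slot 3, F skipped, D skipped, A→slot 7, B→slot 6.
Slots: [1:G] [2:I] [3:C] [4:E] [5:H] [6:B] [7:A]
7 of 9 scheduled.

7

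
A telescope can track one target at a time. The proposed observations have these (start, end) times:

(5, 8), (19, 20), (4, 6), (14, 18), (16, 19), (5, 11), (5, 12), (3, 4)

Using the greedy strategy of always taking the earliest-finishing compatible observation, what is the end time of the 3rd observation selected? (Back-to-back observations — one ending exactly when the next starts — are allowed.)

Sorted by end: (3,4)  (4,6)  (5,8)  (5,11)  (5,12)  (14,18)  (16,19)  (19,20)
take (3,4); take (4,6); skip (5,11); take (14,18); skip (16,19); take (19,20).
Selected: (3,4) (4,6) (14,18) (19,20)

18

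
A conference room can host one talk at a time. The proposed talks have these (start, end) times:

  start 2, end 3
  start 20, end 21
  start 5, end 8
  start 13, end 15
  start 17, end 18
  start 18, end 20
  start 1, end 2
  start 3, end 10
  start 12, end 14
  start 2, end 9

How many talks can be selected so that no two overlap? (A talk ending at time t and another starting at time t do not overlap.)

Greedy by earliest finish: after sorting by end time, pick each interval compatible with the last pick.
Sorted by end: (1,2)  (2,3)  (5,8)  (2,9)  (3,10)  (12,14)  (13,15)  (17,18)  (18,20)  (20,21)
take (1,2); take (2,3); take (5,8); skip (3,10); take (12,14); take (17,18); take (18,20); take (20,21).
Selected 7 talks.

7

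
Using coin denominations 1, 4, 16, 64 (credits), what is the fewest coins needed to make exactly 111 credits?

9

Greedy: take as many of the largest coin as possible, then repeat with the remainder.
111 − 1×64→47 − 2×16→15 − 3×4→3 − 3×1→0
Total coins = 1 + 2 + 3 + 3 = 9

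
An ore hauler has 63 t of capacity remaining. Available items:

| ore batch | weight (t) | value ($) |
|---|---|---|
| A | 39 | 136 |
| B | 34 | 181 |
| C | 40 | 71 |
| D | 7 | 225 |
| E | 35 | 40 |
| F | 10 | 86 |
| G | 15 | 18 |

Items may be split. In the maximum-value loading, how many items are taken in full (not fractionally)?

Order: D (225/7=32.14) > F (86/10=8.60) > B (181/34=5.32) > A (136/39=3.49) > C (71/40=1.77) > G (18/15=1.20) > E (40/35=1.14)
Fill: take D (7 @ 225) → take F (10 @ 86) → take B (34 @ 181) → take 12/39 of A → 41.85; 63/63 used.
3 item(s) taken whole; one partial (take 12/39 of A).

3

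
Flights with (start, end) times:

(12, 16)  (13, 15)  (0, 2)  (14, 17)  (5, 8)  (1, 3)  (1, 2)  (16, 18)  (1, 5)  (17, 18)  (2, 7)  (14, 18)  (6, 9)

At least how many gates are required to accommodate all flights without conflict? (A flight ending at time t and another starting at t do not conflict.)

Count concurrent intervals with a sweep; the peak is the room count.
starts: [0, 1, 1, 1, 2, 5, 6, 12, 13, 14, 14, 16, 17]
ends:   [2, 2, 3, 5, 7, 8, 9, 15, 16, 17, 18, 18, 18]
s0→1 s1→2 s1→3 s1→4  — peak 4.

4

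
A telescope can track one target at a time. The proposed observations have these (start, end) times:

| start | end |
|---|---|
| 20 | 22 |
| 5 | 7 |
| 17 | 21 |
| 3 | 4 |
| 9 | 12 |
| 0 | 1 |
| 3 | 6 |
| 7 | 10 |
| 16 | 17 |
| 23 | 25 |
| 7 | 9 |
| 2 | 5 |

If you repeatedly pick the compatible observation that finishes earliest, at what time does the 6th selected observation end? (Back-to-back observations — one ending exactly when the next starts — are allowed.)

17

Sort by end time and greedily take each interval whose start is ≥ the last chosen end.
Sorted by end: (0,1)  (3,4)  (2,5)  (3,6)  (5,7)  (7,9)  (7,10)  (9,12)  (16,17)  (17,21)  (20,22)  (23,25)
take (0,1); take (3,4); skip (2,5); take (5,7); take (7,9); take (9,12); take (16,17); take (17,21); skip (20,22); take (23,25).
Selected: (0,1) (3,4) (5,7) (7,9) (9,12) (16,17) (17,21) (23,25)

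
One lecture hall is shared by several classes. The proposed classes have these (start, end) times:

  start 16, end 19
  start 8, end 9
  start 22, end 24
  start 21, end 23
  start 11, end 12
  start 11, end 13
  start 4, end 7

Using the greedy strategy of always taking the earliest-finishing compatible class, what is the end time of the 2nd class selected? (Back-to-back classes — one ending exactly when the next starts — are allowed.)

Sort by end time and greedily take each interval whose start is ≥ the last chosen end.
By end time: (4,7), (8,9), (11,12), (11,13), (16,19), (21,23), (22,24).
Pick (4,7); next start ≥ 7 → (8,9); next start ≥ 9 → (11,12); next start ≥ 12 → (16,19); next start ≥ 19 → (21,23).
Selected: (4,7) (8,9) (11,12) (16,19) (21,23)

9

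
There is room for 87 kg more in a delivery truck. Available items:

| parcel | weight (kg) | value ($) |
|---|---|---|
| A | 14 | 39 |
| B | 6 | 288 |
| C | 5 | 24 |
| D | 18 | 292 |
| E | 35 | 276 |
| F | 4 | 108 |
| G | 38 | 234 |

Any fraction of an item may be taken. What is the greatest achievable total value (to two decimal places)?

1111.79

Greedy by value/weight ratio, highest first.
Ratios (sorted): B 48.00, F 27.00, D 16.22, E 7.89, G 6.16, C 4.80, A 2.79
take B (6 @ 288); take F (4 @ 108); take D (18 @ 292); take E (35 @ 276); take 24/38 of G → 147.79. Capacity used 87/87.
Total value = 1111.79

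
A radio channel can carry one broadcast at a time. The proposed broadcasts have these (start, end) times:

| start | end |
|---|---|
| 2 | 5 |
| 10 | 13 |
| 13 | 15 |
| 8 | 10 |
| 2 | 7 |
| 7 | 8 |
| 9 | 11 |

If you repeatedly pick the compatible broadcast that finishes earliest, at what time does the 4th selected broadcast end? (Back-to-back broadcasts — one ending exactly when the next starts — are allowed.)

Order by finish time; keep every interval that doesn't clash with the previous kept one.
Sorted by end: (2,5)  (2,7)  (7,8)  (8,10)  (9,11)  (10,13)  (13,15)
take (2,5); skip (2,7); take (7,8); take (8,10); skip (9,11); take (10,13); take (13,15).
Selected: (2,5) (7,8) (8,10) (10,13) (13,15)

13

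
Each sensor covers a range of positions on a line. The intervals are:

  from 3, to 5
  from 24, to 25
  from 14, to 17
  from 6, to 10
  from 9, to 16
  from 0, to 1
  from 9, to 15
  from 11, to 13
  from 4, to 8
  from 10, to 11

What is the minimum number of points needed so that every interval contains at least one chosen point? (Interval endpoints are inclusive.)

6

Sort by right endpoint; whenever an interval is uncovered, place a point at its right end.
By right end: [0,1]  [3,5]  [4,8]  [6,10]  [10,11]  [11,13]  [9,15]  [9,16]  [14,17]  [24,25]
[0,1] uncovered → point at 1; [3,5] uncovered → point at 5; [6,10] uncovered → point at 10; [11,13] uncovered → point at 13; [14,17] uncovered → point at 17; [24,25] uncovered → point at 25.
Points: 1, 5, 10, 13, 17, 25 (6 total).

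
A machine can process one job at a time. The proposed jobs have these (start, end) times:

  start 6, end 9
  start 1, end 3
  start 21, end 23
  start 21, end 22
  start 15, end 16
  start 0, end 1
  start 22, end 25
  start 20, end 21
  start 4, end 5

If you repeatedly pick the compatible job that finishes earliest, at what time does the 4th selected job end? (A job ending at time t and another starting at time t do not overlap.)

9

Sorted by end: (0,1)  (1,3)  (4,5)  (6,9)  (15,16)  (20,21)  (21,22)  (21,23)  (22,25)
take (0,1); take (1,3); take (4,5); take (6,9); take (15,16); take (20,21); take (21,22); skip (21,23); take (22,25).
Selected: (0,1) (1,3) (4,5) (6,9) (15,16) (20,21) (21,22) (22,25)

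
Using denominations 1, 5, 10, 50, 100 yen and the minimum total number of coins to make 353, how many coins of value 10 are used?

0

353 − 3×100→53 − 1×50→3 − 3×1→0
Count of 10: 0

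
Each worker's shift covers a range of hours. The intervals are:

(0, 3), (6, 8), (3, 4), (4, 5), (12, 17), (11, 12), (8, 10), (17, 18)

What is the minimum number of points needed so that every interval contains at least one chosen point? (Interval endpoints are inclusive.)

5

Sort by right endpoint; whenever an interval is uncovered, place a point at its right end.
Sorted: [0,3] [3,4] [4,5] [6,8] [8,10] [11,12] [12,17] [17,18]
{[0,3],[3,4]} hit by 3; {[4,5]} hit by 5; {[6,8],[8,10]} hit by 8; {[11,12],[12,17]} hit by 12; {[17,18]} hit by 18.
Points: 3, 5, 8, 12, 18 (5 total).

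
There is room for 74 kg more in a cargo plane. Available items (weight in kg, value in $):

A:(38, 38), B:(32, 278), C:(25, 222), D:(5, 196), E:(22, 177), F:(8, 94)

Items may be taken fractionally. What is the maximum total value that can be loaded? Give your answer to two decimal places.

Sort by value per unit weight and fill in that order.
Ratios (sorted): D 39.20, F 11.75, C 8.88, B 8.69, E 8.05, A 1.00
take D (5 @ 196); take F (8 @ 94); take C (25 @ 222); take B (32 @ 278); take 4/22 of E → 32.18. Capacity used 74/74.
Total value = 822.18

822.18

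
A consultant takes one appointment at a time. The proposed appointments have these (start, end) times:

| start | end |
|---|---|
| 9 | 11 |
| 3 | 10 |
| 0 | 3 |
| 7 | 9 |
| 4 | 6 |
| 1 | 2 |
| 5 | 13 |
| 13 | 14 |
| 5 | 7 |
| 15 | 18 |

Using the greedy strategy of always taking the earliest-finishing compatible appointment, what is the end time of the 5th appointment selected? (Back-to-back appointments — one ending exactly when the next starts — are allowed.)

14

Sorted by end: (1,2)  (0,3)  (4,6)  (5,7)  (7,9)  (3,10)  (9,11)  (5,13)  (13,14)  (15,18)
take (1,2); skip (0,3); take (4,6); skip (5,7); take (7,9); skip (3,10); take (9,11); skip (5,13); take (13,14); take (15,18).
Selected: (1,2) (4,6) (7,9) (9,11) (13,14) (15,18)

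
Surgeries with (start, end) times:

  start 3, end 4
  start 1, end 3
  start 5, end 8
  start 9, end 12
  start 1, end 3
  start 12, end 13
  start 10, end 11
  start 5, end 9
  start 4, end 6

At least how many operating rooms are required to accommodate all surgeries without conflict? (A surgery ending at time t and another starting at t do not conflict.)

Count concurrent intervals with a sweep; the peak is the room count.
Events (time:±→running): 1:+→1 1:+→2 3:-→1 3:-→0 3:+→1 4:-→0 4:+→1 5:+→2 5:+→3 … peak 3.

3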